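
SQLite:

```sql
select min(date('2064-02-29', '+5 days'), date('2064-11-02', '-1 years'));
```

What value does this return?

date('2064-02-29', '+5 days') → 2064-03-05.
date('2064-11-02', '-1 years') → 2063-11-02.
Earlier of the two is 2063-11-02.

2063-11-02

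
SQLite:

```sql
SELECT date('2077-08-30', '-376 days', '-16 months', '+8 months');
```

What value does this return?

Applying '-376 days' to 2077-08-30: counting 376 days back gives 2076-08-19.
Adding -16 months to 2076-08-19 gives 2075-04-19.
Adding +8 months to 2075-04-19 gives 2075-12-19.

2075-12-19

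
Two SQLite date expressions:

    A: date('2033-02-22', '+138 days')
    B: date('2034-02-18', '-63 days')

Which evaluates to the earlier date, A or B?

A = 2033-07-10.
B = 2033-12-17.
A is earlier.

A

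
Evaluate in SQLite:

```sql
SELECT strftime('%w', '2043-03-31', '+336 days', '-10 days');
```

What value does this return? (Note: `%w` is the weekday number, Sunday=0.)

6

First apply '+336 days', '-10 days': 2043-03-31 → 2044-02-20.
2044-02-20 is a Saturday; with Sunday=0 that is 6.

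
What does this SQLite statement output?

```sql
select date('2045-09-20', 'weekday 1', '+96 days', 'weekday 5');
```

`weekday 1` advances to the next Monday; 2045-09-20 is a Wednesday, so it moves forward to 2045-09-25.
Applying '+96 days' to 2045-09-25: counting 96 days forward gives 2045-12-30.
`weekday 5` advances to the next Friday; 2045-12-30 is a Saturday, so it moves forward to 2046-01-05.

2046-01-05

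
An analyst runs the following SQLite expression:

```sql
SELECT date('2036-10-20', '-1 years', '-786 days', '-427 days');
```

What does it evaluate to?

2032-06-24

Adding -1 year to 2036-10-20 gives 2035-10-20.
Applying '-786 days' to 2035-10-20: counting 786 days back gives 2033-08-25.
Applying '-427 days' to 2033-08-25: counting 427 days back gives 2032-06-24.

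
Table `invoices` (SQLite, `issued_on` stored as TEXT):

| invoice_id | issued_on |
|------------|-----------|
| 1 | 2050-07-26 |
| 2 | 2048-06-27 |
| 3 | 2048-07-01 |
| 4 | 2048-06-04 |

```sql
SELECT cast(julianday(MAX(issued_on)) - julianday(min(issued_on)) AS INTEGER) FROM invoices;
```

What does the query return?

MIN = 2048-06-04, MAX = 2050-07-26.
26 days remain in June 2048 after the 4th (30 − 4).
Full months from July 2048 through June 2050 contribute their day counts.
Then 26 days into July 2050.
Total: 26 + 31 + 31 + 30 + 31 + 30 + 31 + 31 + 28 + 31 + 30 + 31 + 30 + 31 + 31 + 30 + 31 + 30 + 31 + 31 + 28 + 31 + 30 + 31 + 30 + 26 = 782.

782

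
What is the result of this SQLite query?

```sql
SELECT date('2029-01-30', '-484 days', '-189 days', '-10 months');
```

2026-05-29

Applying '-484 days' to 2029-01-30: counting 484 days back gives 2027-10-04.
Applying '-189 days' to 2027-10-04: counting 189 days back gives 2027-03-29.
Adding -10 months to 2027-03-29 gives 2026-05-29.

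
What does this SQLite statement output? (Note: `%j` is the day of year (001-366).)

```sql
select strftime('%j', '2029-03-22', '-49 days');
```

First apply '-49 days': 2029-03-22 → 2029-02-01.
Day-of-year for 2029-02-01: days since 2029-01-01 inclusive = 32, zero-padded to 032.

032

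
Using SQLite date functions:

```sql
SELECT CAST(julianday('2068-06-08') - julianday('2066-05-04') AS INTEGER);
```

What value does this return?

27 days remain in May 2066 after the 4th (31 − 4).
Full months from June 2066 through May 2068 contribute their day counts.
Then 8 days into June 2068.
Total: 27 + 30 + 31 + 31 + 30 + 31 + 30 + 31 + 31 + 28 + 31 + 30 + 31 + 30 + 31 + 31 + 30 + 31 + 30 + 31 + 31 + 29 + 31 + 30 + 31 + 8 = 766.

766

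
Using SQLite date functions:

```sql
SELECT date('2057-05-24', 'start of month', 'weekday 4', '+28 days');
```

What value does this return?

`start of month` rewinds 2057-05-24 to 2057-05-01.
`weekday 4` advances to the next Thursday; 2057-05-01 is a Tuesday, so it moves forward to 2057-05-03.
Advancing 28 more days within May lands on 2057-05-31.

2057-05-31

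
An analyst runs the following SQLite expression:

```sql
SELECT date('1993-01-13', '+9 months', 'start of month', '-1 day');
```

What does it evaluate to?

1993-09-30

Adding +9 months to 1993-01-13 gives 1993-10-13.
`start of month` rewinds 1993-10-13 to 1993-10-01.
Going back 1 day from 1993-10-01 reaches 1993-09-30 (last day of September, 30 days).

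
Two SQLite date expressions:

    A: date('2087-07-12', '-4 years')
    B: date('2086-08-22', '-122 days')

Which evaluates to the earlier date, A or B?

A

A = 2083-07-12.
B = 2086-04-22.
A is earlier.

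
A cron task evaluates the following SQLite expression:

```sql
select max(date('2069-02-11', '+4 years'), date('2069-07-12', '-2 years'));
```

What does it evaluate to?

date('2069-02-11', '+4 years') → 2073-02-11.
date('2069-07-12', '-2 years') → 2067-07-12.
Later of the two is 2073-02-11.

2073-02-11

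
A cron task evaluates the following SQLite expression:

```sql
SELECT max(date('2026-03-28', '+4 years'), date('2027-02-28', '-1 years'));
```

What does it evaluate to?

date('2026-03-28', '+4 years') → 2030-03-28.
date('2027-02-28', '-1 years') → 2026-02-28.
Later of the two is 2030-03-28.

2030-03-28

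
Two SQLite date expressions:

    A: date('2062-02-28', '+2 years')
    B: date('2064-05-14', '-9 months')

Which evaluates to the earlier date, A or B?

B

A = 2064-02-28.
B = 2063-08-14.
B is earlier.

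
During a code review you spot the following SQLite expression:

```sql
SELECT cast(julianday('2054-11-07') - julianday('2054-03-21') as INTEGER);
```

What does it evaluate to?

231

10 days remain in March 2054 after the 21st (31 − 21).
Full months from April 2054 through October 2054 contribute their day counts.
Then 7 days into November 2054.
Total: 10 + 30 + 31 + 30 + 31 + 31 + 30 + 31 + 7 = 231.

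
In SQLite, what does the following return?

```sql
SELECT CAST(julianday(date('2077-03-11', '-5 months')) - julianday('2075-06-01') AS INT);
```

498

Adding -5 months to 2077-03-11 gives 2076-10-11.
29 days remain in June 2075 after the 1st (30 − 1).
Full months from July 2075 through September 2076 contribute their day counts.
Then 11 days into October 2076.
Total: 29 + 31 + 31 + 30 + 31 + 30 + 31 + 31 + 29 + 31 + 30 + 31 + 30 + 31 + 31 + 30 + 11 = 498.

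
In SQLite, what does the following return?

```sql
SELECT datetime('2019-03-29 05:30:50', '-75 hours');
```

-75 hours from 2019-03-29 05:30:50 is 2019-03-26 02:30:50 (crosses midnight).

2019-03-26 02:30:50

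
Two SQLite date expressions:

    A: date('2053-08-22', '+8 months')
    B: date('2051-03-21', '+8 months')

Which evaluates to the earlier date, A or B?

A = 2054-04-22.
B = 2051-11-21.
B is earlier.

B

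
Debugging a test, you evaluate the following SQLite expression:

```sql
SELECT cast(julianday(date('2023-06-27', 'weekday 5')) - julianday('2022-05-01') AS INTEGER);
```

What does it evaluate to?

425

`weekday 5` advances to the next Friday; 2023-06-27 is a Tuesday, so it moves forward to 2023-06-30.
30 days remain in May 2022 after the 1st (31 − 1).
Full months from June 2022 through May 2023 contribute their day counts.
Then 30 days into June 2023.
Total: 30 + 30 + 31 + 31 + 30 + 31 + 30 + 31 + 31 + 28 + 31 + 30 + 31 + 30 = 425.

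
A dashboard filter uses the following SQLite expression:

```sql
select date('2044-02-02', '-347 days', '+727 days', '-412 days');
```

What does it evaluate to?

2044-01-01

Applying '-347 days' to 2044-02-02: counting 347 days back gives 2043-02-20.
Applying '+727 days' to 2043-02-20: counting 727 days forward gives 2045-02-16.
Applying '-412 days' to 2045-02-16: counting 412 days back gives 2044-01-01.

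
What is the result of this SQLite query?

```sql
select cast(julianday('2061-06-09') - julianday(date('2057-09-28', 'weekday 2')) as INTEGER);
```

1346

`weekday 2` advances to the next Tuesday; 2057-09-28 is a Friday, so it moves forward to 2057-10-02.
29 days remain in October 2057 after the 2nd (31 − 2).
Full months from November 2057 through May 2061 contribute their day counts.
Then 9 days into June 2061.
Total: 29 + 30 + 31 + 31 + 28 + 31 + 30 + 31 + 30 + 31 + 31 + 30 + 31 + 30 + 31 + 31 + 28 + 31 + 30 + 31 + 30 + 31 + 31 + 30 + 31 + 30 + 31 + 31 + 29 + 31 + 30 + 31 + 30 + 31 + 31 + 30 + 31 + 30 + 31 + 31 + 28 + 31 + 30 + 31 + 9 = 1346.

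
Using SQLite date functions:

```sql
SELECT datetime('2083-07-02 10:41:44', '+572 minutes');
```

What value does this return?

2083-07-02 20:13:44

572 minutes = 9h 32m; +572 minutes from 2083-07-02 10:41:44 is 2083-07-02 20:13:44.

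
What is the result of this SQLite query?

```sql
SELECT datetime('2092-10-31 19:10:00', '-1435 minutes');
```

2092-10-30 19:15:00

1435 minutes = 23h 55m; -1435 minutes from 2092-10-31 19:10:00 is 2092-10-30 19:15:00 (crosses midnight).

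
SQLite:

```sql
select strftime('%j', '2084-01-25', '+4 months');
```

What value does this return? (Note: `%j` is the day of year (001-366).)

First apply '+4 months': 2084-01-25 → 2084-05-25.
Day-of-year for 2084-05-25: days since 2084-01-01 inclusive = 146, zero-padded to 146.

146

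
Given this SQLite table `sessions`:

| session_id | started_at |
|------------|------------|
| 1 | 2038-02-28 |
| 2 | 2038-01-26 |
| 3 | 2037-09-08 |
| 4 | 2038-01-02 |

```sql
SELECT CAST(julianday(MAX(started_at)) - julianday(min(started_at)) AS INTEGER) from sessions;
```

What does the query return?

MIN = 2037-09-08, MAX = 2038-02-28.
22 days remain in September 2037 after the 8th (30 − 8).
October 2037: 31 days.
November 2037: 30 days.
December 2037: 31 days.
January 2038: 31 days.
Then 28 days into February 2038.
Total: 22 + 31 + 30 + 31 + 31 + 28 = 173.

173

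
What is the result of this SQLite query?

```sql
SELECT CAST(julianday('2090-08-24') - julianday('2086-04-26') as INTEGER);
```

4 days remain in April 2086 after the 26th (30 − 26).
Full months from May 2086 through July 2090 contribute their day counts.
Then 24 days into August 2090.
Total: 4 + 31 + 30 + 31 + 31 + 30 + 31 + 30 + 31 + 31 + 28 + 31 + 30 + 31 + 30 + 31 + 31 + 30 + 31 + 30 + 31 + 31 + 29 + 31 + 30 + 31 + 30 + 31 + 31 + 30 + 31 + 30 + 31 + 31 + 28 + 31 + 30 + 31 + 30 + 31 + 31 + 30 + 31 + 30 + 31 + 31 + 28 + 31 + 30 + 31 + 30 + 31 + 24 = 1581.

1581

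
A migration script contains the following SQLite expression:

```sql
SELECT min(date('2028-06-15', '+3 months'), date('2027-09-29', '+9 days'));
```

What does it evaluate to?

date('2028-06-15', '+3 months') → 2028-09-15.
date('2027-09-29', '+9 days') → 2027-10-08.
Earlier of the two is 2027-10-08.

2027-10-08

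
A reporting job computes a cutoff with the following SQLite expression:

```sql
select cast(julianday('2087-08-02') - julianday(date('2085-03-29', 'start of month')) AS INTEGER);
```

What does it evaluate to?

884

`start of month` rewinds 2085-03-29 to 2085-03-01.
30 days remain in March 2085 after the 1st (31 − 1).
Full months from April 2085 through July 2087 contribute their day counts.
Then 2 days into August 2087.
Total: 30 + 30 + 31 + 30 + 31 + 31 + 30 + 31 + 30 + 31 + 31 + 28 + 31 + 30 + 31 + 30 + 31 + 31 + 30 + 31 + 30 + 31 + 31 + 28 + 31 + 30 + 31 + 30 + 31 + 2 = 884.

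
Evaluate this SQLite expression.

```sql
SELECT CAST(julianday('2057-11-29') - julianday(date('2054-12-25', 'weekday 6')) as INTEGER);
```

1069

`weekday 6` advances to the next Saturday; 2054-12-25 is a Friday, so it moves forward to 2054-12-26.
5 days remain in December 2054 after the 26th (31 − 26).
Full months from January 2055 through October 2057 contribute their day counts.
Then 29 days into November 2057.
Total: 5 + 31 + 28 + 31 + 30 + 31 + 30 + 31 + 31 + 30 + 31 + 30 + 31 + 31 + 29 + 31 + 30 + 31 + 30 + 31 + 31 + 30 + 31 + 30 + 31 + 31 + 28 + 31 + 30 + 31 + 30 + 31 + 31 + 30 + 31 + 29 = 1069.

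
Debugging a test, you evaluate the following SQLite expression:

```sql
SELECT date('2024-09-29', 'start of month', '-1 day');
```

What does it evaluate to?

2024-08-31

`start of month` rewinds 2024-09-29 to 2024-09-01.
Going back 1 day from 2024-09-01 reaches 2024-08-31 (last day of August, 31 days).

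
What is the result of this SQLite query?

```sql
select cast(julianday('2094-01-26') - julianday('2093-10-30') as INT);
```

1 day remains in October 2093 after the 30th (31 − 30).
November 2093: 30 days.
December 2093: 31 days.
Then 26 days into January 2094.
Total: 1 + 30 + 31 + 26 = 88.

88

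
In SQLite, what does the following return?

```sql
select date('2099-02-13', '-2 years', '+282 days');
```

Adding -2 years to 2099-02-13 gives 2097-02-13.
Applying '+282 days' to 2097-02-13: counting 282 days forward gives 2097-11-22.

2097-11-22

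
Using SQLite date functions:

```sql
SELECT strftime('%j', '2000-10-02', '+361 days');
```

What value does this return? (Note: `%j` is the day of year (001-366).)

271

First apply '+361 days': 2000-10-02 → 2001-09-28.
Day-of-year for 2001-09-28: days since 2001-01-01 inclusive = 271, zero-padded to 271.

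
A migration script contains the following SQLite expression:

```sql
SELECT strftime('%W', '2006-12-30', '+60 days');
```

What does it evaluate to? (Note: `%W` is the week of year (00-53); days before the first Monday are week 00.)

First apply '+60 days': 2006-12-30 → 2007-02-28.
2007-02-28 is a Wednesday. SQLite's %W counts Mondays since the year started; the result is 09.

09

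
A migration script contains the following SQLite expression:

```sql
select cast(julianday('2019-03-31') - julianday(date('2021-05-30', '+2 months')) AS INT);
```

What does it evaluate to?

Adding +2 months to 2021-05-30 gives 2021-07-30.
0 days remain in March 2019 after the 31st (31 − 31).
Full months from April 2019 through June 2021 contribute their day counts.
Then 30 days into July 2021.
Total: 0 + 30 + 31 + 30 + 31 + 31 + 30 + 31 + 30 + 31 + 31 + 29 + 31 + 30 + 31 + 30 + 31 + 31 + 30 + 31 + 30 + 31 + 31 + 28 + 31 + 30 + 31 + 30 + 30 = 852.
The subtraction is earlier − later, so the result is −852 → -852.

-852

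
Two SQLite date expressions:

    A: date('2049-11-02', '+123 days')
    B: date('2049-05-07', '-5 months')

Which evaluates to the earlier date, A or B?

A = 2050-03-05.
B = 2048-12-07.
B is earlier.

B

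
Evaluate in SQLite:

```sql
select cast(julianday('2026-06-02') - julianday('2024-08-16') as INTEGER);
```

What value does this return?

655

15 days remain in August 2024 after the 16th (31 − 16).
Full months from September 2024 through May 2026 contribute their day counts.
Then 2 days into June 2026.
Total: 15 + 30 + 31 + 30 + 31 + 31 + 28 + 31 + 30 + 31 + 30 + 31 + 31 + 30 + 31 + 30 + 31 + 31 + 28 + 31 + 30 + 31 + 2 = 655.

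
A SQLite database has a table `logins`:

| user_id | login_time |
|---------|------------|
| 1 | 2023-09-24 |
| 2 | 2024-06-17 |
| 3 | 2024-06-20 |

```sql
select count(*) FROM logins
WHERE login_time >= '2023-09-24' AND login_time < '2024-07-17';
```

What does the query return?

3

Rows in [2023-09-24, 2024-07-17): 2023-09-24, 2024-06-17, 2024-06-20 → 3 rows.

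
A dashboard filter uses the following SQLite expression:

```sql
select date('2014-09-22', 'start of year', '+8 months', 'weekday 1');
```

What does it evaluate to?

`start of year` rewinds 2014-09-22 to 2014-01-01.
Adding +8 months to 2014-01-01 gives 2014-09-01.
`weekday 1` advances to the next Monday; 2014-09-01 is already a Monday, so it stays at 2014-09-01.

2014-09-01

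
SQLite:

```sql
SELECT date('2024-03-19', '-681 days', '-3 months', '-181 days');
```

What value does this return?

Applying '-681 days' to 2024-03-19: counting 681 days back gives 2022-05-08.
Adding -3 months to 2022-05-08 gives 2022-02-08.
Applying '-181 days' to 2022-02-08: counting 181 days back gives 2021-08-11.

2021-08-11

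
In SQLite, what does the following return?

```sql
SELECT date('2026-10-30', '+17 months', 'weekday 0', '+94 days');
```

Adding +17 months to 2026-10-30 gives 2028-03-30.
`weekday 0` advances to the next Sunday; 2028-03-30 is a Thursday, so it moves forward to 2028-04-02.
Applying '+94 days' to 2028-04-02: counting 94 days forward gives 2028-07-05.

2028-07-05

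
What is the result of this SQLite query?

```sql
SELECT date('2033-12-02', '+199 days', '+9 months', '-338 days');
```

Applying '+199 days' to 2033-12-02: counting 199 days forward gives 2034-06-19.
Adding +9 months to 2034-06-19 gives 2035-03-19.
Applying '-338 days' to 2035-03-19: counting 338 days back gives 2034-04-15.

2034-04-15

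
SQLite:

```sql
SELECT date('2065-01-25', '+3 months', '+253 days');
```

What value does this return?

2066-01-03

Adding +3 months to 2065-01-25 gives 2065-04-25.
Applying '+253 days' to 2065-04-25: counting 253 days forward gives 2066-01-03.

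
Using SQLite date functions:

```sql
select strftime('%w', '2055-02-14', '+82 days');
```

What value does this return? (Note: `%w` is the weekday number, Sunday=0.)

First apply '+82 days': 2055-02-14 → 2055-05-07.
2055-05-07 is a Friday; with Sunday=0 that is 5.

5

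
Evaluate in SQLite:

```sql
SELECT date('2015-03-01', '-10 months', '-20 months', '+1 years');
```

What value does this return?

Adding -10 months to 2015-03-01 gives 2014-05-01.
Adding -20 months to 2014-05-01 gives 2012-09-01.
Adding +1 year to 2012-09-01 gives 2013-09-01.

2013-09-01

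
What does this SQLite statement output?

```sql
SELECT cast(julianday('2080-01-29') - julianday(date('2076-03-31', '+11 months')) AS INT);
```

Adding +11 months to 2076-03-31 targets 2077-02-31. February 2077 has only 28 days, so SQLite normalizes the 3-day overflow forward to 2077-03-03.
28 days remain in March 2077 after the 3rd (31 − 3).
Full months from April 2077 through December 2079 contribute their day counts.
Then 29 days into January 2080.
Total: 28 + 30 + 31 + 30 + 31 + 31 + 30 + 31 + 30 + 31 + 31 + 28 + 31 + 30 + 31 + 30 + 31 + 31 + 30 + 31 + 30 + 31 + 31 + 28 + 31 + 30 + 31 + 30 + 31 + 31 + 30 + 31 + 30 + 31 + 29 = 1062.

1062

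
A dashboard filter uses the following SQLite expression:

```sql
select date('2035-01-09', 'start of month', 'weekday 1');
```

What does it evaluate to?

2035-01-01

`start of month` rewinds 2035-01-09 to 2035-01-01.
`weekday 1` advances to the next Monday; 2035-01-01 is already a Monday, so it stays at 2035-01-01.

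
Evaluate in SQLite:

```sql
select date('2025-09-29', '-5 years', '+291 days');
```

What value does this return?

2021-07-17

Adding -5 years to 2025-09-29 gives 2020-09-29.
Applying '+291 days' to 2020-09-29: counting 291 days forward gives 2021-07-17.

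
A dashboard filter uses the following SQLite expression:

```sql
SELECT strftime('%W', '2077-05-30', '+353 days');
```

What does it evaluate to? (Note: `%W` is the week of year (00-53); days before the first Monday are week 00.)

First apply '+353 days': 2077-05-30 → 2078-05-18.
2078-05-18 is a Wednesday. SQLite's %W counts Mondays since the year started; the result is 20.

20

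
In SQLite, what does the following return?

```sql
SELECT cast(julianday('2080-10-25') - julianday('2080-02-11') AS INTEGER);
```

257

18 days remain in February 2080 after the 11th (29 − 11).
Full months from March 2080 through September 2080 contribute their day counts.
Then 25 days into October 2080.
Total: 18 + 31 + 30 + 31 + 30 + 31 + 31 + 30 + 25 = 257.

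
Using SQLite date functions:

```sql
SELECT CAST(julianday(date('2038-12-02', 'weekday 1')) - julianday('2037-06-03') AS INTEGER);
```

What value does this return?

`weekday 1` advances to the next Monday; 2038-12-02 is a Thursday, so it moves forward to 2038-12-06.
27 days remain in June 2037 after the 3rd (30 − 3).
Full months from July 2037 through November 2038 contribute their day counts.
Then 6 days into December 2038.
Total: 27 + 31 + 31 + 30 + 31 + 30 + 31 + 31 + 28 + 31 + 30 + 31 + 30 + 31 + 31 + 30 + 31 + 30 + 6 = 551.

551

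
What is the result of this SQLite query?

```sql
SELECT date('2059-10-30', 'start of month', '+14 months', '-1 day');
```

2060-11-30

`start of month` rewinds 2059-10-30 to 2059-10-01.
Adding +14 months to 2059-10-01 gives 2060-12-01.
Going back 1 day from 2060-12-01 reaches 2060-11-30 (last day of November, 30 days).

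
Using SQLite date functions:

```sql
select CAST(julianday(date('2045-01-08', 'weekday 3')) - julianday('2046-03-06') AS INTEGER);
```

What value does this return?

-419

`weekday 3` advances to the next Wednesday; 2045-01-08 is a Sunday, so it moves forward to 2045-01-11.
20 days remain in January 2045 after the 11th (31 − 11).
Full months from February 2045 through February 2046 contribute their day counts.
Then 6 days into March 2046.
Total: 20 + 28 + 31 + 30 + 31 + 30 + 31 + 31 + 30 + 31 + 30 + 31 + 31 + 28 + 6 = 419.
The subtraction is earlier − later, so the result is −419 → -419.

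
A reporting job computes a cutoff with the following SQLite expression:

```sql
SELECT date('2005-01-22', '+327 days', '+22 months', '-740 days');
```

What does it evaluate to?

Applying '+327 days' to 2005-01-22: counting 327 days forward gives 2005-12-15.
Adding +22 months to 2005-12-15 gives 2007-10-15.
Applying '-740 days' to 2007-10-15: counting 740 days back gives 2005-10-05.

2005-10-05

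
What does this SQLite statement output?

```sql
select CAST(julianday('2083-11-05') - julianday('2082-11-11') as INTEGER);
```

19 days remain in November 2082 after the 11th (30 − 11).
Full months from December 2082 through October 2083 contribute their day counts.
Then 5 days into November 2083.
Total: 19 + 31 + 31 + 28 + 31 + 30 + 31 + 30 + 31 + 31 + 30 + 31 + 5 = 359.

359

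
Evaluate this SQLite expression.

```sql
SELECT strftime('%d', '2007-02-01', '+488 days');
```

First apply '+488 days': 2007-02-01 → 2008-06-03.
`%d` extracts the 2-digit day of month: 03.

03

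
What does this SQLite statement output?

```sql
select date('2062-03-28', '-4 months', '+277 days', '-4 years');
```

2058-09-01

Adding -4 months to 2062-03-28 gives 2061-11-28.
Applying '+277 days' to 2061-11-28: counting 277 days forward gives 2062-09-01.
Adding -4 years to 2062-09-01 gives 2058-09-01.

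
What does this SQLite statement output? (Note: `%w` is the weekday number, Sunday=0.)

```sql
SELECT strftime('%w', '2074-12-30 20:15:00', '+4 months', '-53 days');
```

5

First apply '+4 months', '-53 days': 2074-12-30 20:15:00 → 2075-03-08 20:15:00.
2075-03-08 is a Friday; with Sunday=0 that is 5.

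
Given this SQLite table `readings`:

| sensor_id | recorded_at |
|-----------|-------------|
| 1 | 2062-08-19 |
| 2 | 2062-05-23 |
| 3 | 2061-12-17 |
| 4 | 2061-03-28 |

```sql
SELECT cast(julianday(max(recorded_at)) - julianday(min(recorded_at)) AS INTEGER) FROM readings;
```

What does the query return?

509

MIN = 2061-03-28, MAX = 2062-08-19.
3 days remain in March 2061 after the 28th (31 − 28).
Full months from April 2061 through July 2062 contribute their day counts.
Then 19 days into August 2062.
Total: 3 + 30 + 31 + 30 + 31 + 31 + 30 + 31 + 30 + 31 + 31 + 28 + 31 + 30 + 31 + 30 + 31 + 19 = 509.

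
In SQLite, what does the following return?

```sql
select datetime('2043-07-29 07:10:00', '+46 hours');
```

+46 hours from 2043-07-29 07:10:00 is 2043-07-31 05:10:00 (crosses midnight).

2043-07-31 05:10:00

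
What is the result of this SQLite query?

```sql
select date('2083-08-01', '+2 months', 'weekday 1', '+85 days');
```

Adding +2 months to 2083-08-01 gives 2083-10-01.
`weekday 1` advances to the next Monday; 2083-10-01 is a Friday, so it moves forward to 2083-10-04.
Applying '+85 days' to 2083-10-04: counting 85 days forward gives 2083-12-28.

2083-12-28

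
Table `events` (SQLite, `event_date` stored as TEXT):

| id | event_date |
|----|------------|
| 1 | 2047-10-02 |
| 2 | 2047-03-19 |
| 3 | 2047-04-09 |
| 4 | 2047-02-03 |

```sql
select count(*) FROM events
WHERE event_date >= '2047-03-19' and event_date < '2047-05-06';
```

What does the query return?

Rows in [2047-03-19, 2047-05-06): 2047-03-19, 2047-04-09 → 2 rows.

2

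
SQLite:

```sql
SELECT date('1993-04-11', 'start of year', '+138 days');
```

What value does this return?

1993-05-19

`start of year` rewinds 1993-04-11 to 1993-01-01.
Applying '+138 days' to 1993-01-01: counting 138 days forward gives 1993-05-19.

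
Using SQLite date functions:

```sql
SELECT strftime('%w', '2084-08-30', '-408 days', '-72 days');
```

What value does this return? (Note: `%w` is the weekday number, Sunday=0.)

6

First apply '-408 days', '-72 days': 2084-08-30 → 2083-05-08.
2083-05-08 is a Saturday; with Sunday=0 that is 6.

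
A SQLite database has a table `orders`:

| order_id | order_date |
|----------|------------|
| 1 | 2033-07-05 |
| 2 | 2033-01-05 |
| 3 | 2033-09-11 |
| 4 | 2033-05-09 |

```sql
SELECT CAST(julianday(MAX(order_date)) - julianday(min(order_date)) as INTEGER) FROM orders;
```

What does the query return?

249

MIN = 2033-01-05, MAX = 2033-09-11.
26 days remain in January 2033 after the 5th (31 − 5).
Full months from February 2033 through August 2033 contribute their day counts.
Then 11 days into September 2033.
Total: 26 + 28 + 31 + 30 + 31 + 30 + 31 + 31 + 11 = 249.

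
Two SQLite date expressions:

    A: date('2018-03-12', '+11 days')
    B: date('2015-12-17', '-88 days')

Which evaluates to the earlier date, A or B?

B

A = 2018-03-23.
B = 2015-09-20.
B is earlier.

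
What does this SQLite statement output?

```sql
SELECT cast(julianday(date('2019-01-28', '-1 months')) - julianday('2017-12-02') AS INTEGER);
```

Adding -1 month to 2019-01-28 gives 2018-12-28.
29 days remain in December 2017 after the 2nd (31 − 2).
Full months from January 2018 through November 2018 contribute their day counts.
Then 28 days into December 2018.
Total: 29 + 31 + 28 + 31 + 30 + 31 + 30 + 31 + 31 + 30 + 31 + 30 + 28 = 391.

391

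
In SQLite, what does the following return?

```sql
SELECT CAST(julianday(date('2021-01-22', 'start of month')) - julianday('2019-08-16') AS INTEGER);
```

504

`start of month` rewinds 2021-01-22 to 2021-01-01.
15 days remain in August 2019 after the 16th (31 − 16).
Full months from September 2019 through December 2020 contribute their day counts.
Then 1 day into January 2021.
Total: 15 + 30 + 31 + 30 + 31 + 31 + 29 + 31 + 30 + 31 + 30 + 31 + 31 + 30 + 31 + 30 + 31 + 1 = 504.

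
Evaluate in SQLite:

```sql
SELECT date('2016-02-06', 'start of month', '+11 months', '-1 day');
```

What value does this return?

2016-12-31

`start of month` rewinds 2016-02-06 to 2016-02-01.
Adding +11 months to 2016-02-01 gives 2017-01-01.
Going back 1 day from 2017-01-01 reaches 2016-12-31 (last day of December, 31 days).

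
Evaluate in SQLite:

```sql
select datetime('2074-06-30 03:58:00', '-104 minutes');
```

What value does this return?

2074-06-30 02:14:00

104 minutes = 1h 44m; -104 minutes from 2074-06-30 03:58:00 is 2074-06-30 02:14:00.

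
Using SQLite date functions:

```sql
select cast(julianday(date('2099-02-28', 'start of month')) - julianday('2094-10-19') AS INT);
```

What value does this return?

`start of month` rewinds 2099-02-28 to 2099-02-01.
12 days remain in October 2094 after the 19th (31 − 19).
Full months from November 2094 through January 2099 contribute their day counts.
Then 1 day into February 2099.
Total: 12 + 30 + 31 + 31 + 28 + 31 + 30 + 31 + 30 + 31 + 31 + 30 + 31 + 30 + 31 + 31 + 29 + 31 + 30 + 31 + 30 + 31 + 31 + 30 + 31 + 30 + 31 + 31 + 28 + 31 + 30 + 31 + 30 + 31 + 31 + 30 + 31 + 30 + 31 + 31 + 28 + 31 + 30 + 31 + 30 + 31 + 31 + 30 + 31 + 30 + 31 + 31 + 1 = 1566.

1566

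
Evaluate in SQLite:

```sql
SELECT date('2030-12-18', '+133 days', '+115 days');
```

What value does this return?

Applying '+133 days' to 2030-12-18: counting 133 days forward gives 2031-04-30.
Applying '+115 days' to 2031-04-30: counting 115 days forward gives 2031-08-23.

2031-08-23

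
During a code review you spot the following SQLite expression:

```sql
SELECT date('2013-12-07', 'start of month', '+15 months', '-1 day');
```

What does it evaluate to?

2015-02-28

`start of month` rewinds 2013-12-07 to 2013-12-01.
Adding +15 months to 2013-12-01 gives 2015-03-01.
Going back 1 day from 2015-03-01 reaches 2015-02-28 (last day of February, 28 days).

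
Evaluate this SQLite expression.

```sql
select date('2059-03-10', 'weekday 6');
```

`weekday 6` advances to the next Saturday; 2059-03-10 is a Monday, so it moves forward to 2059-03-15.

2059-03-15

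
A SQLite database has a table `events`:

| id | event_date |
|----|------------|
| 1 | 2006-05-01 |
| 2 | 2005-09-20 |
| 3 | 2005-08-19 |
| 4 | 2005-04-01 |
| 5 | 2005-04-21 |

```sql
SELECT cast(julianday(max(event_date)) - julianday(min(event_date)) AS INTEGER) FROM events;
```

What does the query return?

MIN = 2005-04-01, MAX = 2006-05-01.
29 days remain in April 2005 after the 1st (30 − 1).
Full months from May 2005 through April 2006 contribute their day counts.
Then 1 day into May 2006.
Total: 29 + 31 + 30 + 31 + 31 + 30 + 31 + 30 + 31 + 31 + 28 + 31 + 30 + 1 = 395.

395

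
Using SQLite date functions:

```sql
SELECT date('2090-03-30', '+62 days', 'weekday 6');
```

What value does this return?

Applying '+62 days' to 2090-03-30: counting 62 days forward gives 2090-05-31.
`weekday 6` advances to the next Saturday; 2090-05-31 is a Wednesday, so it moves forward to 2090-06-03.

2090-06-03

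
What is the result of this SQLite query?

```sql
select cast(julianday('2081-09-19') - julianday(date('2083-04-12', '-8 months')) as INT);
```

-327

Adding -8 months to 2083-04-12 gives 2082-08-12.
11 days remain in September 2081 after the 19th (30 − 19).
Full months from October 2081 through July 2082 contribute their day counts.
Then 12 days into August 2082.
Total: 11 + 31 + 30 + 31 + 31 + 28 + 31 + 30 + 31 + 30 + 31 + 12 = 327.
The subtraction is earlier − later, so the result is −327 → -327.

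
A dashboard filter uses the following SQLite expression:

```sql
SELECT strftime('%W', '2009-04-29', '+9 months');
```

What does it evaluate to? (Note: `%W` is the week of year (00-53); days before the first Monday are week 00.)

04

First apply '+9 months': 2009-04-29 → 2010-01-29.
2010-01-29 is a Friday. SQLite's %W counts Mondays since the year started; the result is 04.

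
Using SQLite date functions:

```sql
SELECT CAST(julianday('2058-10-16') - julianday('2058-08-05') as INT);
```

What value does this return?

26 days remain in August 2058 after the 5th (31 − 5).
September 2058: 30 days.
Then 16 days into October 2058.
Total: 26 + 30 + 16 = 72.

72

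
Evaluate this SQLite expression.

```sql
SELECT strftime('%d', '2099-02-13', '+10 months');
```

First apply '+10 months': 2099-02-13 → 2099-12-13.
`%d` extracts the 2-digit day of month: 13.

13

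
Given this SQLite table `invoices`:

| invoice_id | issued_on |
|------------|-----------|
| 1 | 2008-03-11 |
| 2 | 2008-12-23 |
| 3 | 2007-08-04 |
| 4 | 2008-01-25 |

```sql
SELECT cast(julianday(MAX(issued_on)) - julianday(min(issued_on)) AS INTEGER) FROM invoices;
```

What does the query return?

MIN = 2007-08-04, MAX = 2008-12-23.
27 days remain in August 2007 after the 4th (31 − 4).
Full months from September 2007 through November 2008 contribute their day counts.
Then 23 days into December 2008.
Total: 27 + 30 + 31 + 30 + 31 + 31 + 29 + 31 + 30 + 31 + 30 + 31 + 31 + 30 + 31 + 30 + 23 = 507.

507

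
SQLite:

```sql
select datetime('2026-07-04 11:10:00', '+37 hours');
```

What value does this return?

+37 hours from 2026-07-04 11:10:00 is 2026-07-06 00:10:00 (crosses midnight).

2026-07-06 00:10:00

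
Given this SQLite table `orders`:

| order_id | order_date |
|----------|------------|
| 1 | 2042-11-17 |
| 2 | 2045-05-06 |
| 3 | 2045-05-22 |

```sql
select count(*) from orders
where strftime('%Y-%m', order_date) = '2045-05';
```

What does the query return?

2

Rows with year-month 2045-05: 2045-05-06, 2045-05-22 → 2.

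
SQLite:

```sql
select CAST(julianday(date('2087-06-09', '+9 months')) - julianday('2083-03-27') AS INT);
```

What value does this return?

Adding +9 months to 2087-06-09 gives 2088-03-09.
4 days remain in March 2083 after the 27th (31 − 27).
Full months from April 2083 through February 2088 contribute their day counts.
Then 9 days into March 2088.
Total: 4 + 30 + 31 + 30 + 31 + 31 + 30 + 31 + 30 + 31 + 31 + 29 + 31 + 30 + 31 + 30 + 31 + 31 + 30 + 31 + 30 + 31 + 31 + 28 + 31 + 30 + 31 + 30 + 31 + 31 + 30 + 31 + 30 + 31 + 31 + 28 + 31 + 30 + 31 + 30 + 31 + 31 + 30 + 31 + 30 + 31 + 31 + 28 + 31 + 30 + 31 + 30 + 31 + 31 + 30 + 31 + 30 + 31 + 31 + 29 + 9 = 1809.

1809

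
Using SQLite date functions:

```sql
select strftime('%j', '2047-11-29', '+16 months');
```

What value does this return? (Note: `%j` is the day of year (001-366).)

088

First apply '+16 months': 2047-11-29 → 2049-03-29.
Day-of-year for 2049-03-29: days since 2049-01-01 inclusive = 88, zero-padded to 088.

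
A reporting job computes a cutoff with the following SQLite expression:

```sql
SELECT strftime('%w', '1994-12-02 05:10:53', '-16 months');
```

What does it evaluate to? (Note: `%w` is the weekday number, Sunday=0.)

1

First apply '-16 months': 1994-12-02 05:10:53 → 1993-08-02 05:10:53.
1993-08-02 is a Monday; with Sunday=0 that is 1.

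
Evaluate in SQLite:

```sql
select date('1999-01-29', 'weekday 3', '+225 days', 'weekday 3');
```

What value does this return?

`weekday 3` advances to the next Wednesday; 1999-01-29 is a Friday, so it moves forward to 1999-02-03.
Applying '+225 days' to 1999-02-03: counting 225 days forward gives 1999-09-16.
`weekday 3` advances to the next Wednesday; 1999-09-16 is a Thursday, so it moves forward to 1999-09-22.

1999-09-22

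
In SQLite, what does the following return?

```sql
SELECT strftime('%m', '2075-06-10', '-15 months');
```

03

First apply '-15 months': 2075-06-10 → 2074-03-10.
`%m` extracts the 2-digit month (01-12): 03.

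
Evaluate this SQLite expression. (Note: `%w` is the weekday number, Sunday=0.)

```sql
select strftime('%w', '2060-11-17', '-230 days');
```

4

First apply '-230 days': 2060-11-17 → 2060-04-01.
2060-04-01 is a Thursday; with Sunday=0 that is 4.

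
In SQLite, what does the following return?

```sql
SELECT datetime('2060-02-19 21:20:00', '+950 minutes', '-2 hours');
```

950 minutes = 15h 50m; +950 minutes from 2060-02-19 21:20:00 is 2060-02-20 13:10:00 (crosses midnight).
-2 hours from 2060-02-20 13:10:00 is 2060-02-20 11:10:00.

2060-02-20 11:10:00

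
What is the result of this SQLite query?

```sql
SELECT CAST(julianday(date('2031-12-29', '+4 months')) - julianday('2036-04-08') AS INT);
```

-1440

Adding +4 months to 2031-12-29 gives 2032-04-29.
1 day remains in April 2032 after the 29th (30 − 29).
Full months from May 2032 through March 2036 contribute their day counts.
Then 8 days into April 2036.
Total: 1 + 31 + 30 + 31 + 31 + 30 + 31 + 30 + 31 + 31 + 28 + 31 + 30 + 31 + 30 + 31 + 31 + 30 + 31 + 30 + 31 + 31 + 28 + 31 + 30 + 31 + 30 + 31 + 31 + 30 + 31 + 30 + 31 + 31 + 28 + 31 + 30 + 31 + 30 + 31 + 31 + 30 + 31 + 30 + 31 + 31 + 29 + 31 + 8 = 1440.
The subtraction is earlier − later, so the result is −1440 → -1440.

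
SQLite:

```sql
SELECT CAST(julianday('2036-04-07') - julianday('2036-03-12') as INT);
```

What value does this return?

26

19 days remain in March 2036 after the 12th (31 − 12).
Then 7 days into April 2036.
Total: 19 + 7 = 26.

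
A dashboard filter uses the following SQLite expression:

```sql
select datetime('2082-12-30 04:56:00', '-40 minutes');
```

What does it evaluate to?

2082-12-30 04:16:00

-40 minutes from 2082-12-30 04:56:00 is 2082-12-30 04:16:00.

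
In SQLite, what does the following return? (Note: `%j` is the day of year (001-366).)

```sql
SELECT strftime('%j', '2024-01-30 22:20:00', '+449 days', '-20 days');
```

First apply '+449 days', '-20 days': 2024-01-30 22:20:00 → 2025-04-03 22:20:00.
Day-of-year for 2025-04-03: days since 2025-01-01 inclusive = 93, zero-padded to 093.

093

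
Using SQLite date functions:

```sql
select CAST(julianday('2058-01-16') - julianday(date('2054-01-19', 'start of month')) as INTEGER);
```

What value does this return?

`start of month` rewinds 2054-01-19 to 2054-01-01.
30 days remain in January 2054 after the 1st (31 − 1).
Full months from February 2054 through December 2057 contribute their day counts.
Then 16 days into January 2058.
Total: 30 + 28 + 31 + 30 + 31 + 30 + 31 + 31 + 30 + 31 + 30 + 31 + 31 + 28 + 31 + 30 + 31 + 30 + 31 + 31 + 30 + 31 + 30 + 31 + 31 + 29 + 31 + 30 + 31 + 30 + 31 + 31 + 30 + 31 + 30 + 31 + 31 + 28 + 31 + 30 + 31 + 30 + 31 + 31 + 30 + 31 + 30 + 31 + 16 = 1476.

1476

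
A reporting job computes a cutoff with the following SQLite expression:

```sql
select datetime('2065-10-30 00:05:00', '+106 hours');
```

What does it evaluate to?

+106 hours from 2065-10-30 00:05:00 is 2065-11-03 10:05:00 (crosses midnight).

2065-11-03 10:05:00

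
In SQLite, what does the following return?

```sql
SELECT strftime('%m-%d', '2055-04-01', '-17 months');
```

First apply '-17 months': 2055-04-01 → 2053-11-01.
`%m-%d` extracts the month-day: 11-01.

11-01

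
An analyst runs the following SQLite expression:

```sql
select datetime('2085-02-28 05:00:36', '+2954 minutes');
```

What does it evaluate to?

2085-03-02 06:14:36

2954 minutes = 49h 14m; +2954 minutes from 2085-02-28 05:00:36 is 2085-03-02 06:14:36 (crosses midnight).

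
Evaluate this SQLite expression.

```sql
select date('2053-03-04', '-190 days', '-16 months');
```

Applying '-190 days' to 2053-03-04: counting 190 days back gives 2052-08-26.
Adding -16 months to 2052-08-26 gives 2051-04-26.

2051-04-26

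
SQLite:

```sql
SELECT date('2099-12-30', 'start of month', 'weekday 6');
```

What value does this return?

`start of month` rewinds 2099-12-30 to 2099-12-01.
`weekday 6` advances to the next Saturday; 2099-12-01 is a Tuesday, so it moves forward to 2099-12-05.

2099-12-05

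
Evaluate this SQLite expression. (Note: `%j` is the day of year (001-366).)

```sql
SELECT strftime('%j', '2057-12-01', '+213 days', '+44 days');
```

First apply '+213 days', '+44 days': 2057-12-01 → 2058-08-15.
Day-of-year for 2058-08-15: days since 2058-01-01 inclusive = 227, zero-padded to 227.

227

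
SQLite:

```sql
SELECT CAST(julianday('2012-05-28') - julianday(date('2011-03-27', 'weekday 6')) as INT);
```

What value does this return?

`weekday 6` advances to the next Saturday; 2011-03-27 is a Sunday, so it moves forward to 2011-04-02.
28 days remain in April 2011 after the 2nd (30 − 2).
Full months from May 2011 through April 2012 contribute their day counts.
Then 28 days into May 2012.
Total: 28 + 31 + 30 + 31 + 31 + 30 + 31 + 30 + 31 + 31 + 29 + 31 + 30 + 28 = 422.

422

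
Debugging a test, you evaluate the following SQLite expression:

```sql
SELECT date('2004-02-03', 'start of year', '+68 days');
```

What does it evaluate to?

2004-03-09

`start of year` rewinds 2004-02-03 to 2004-01-01.
Applying '+68 days' to 2004-01-01: counting 68 days forward gives 2004-03-09.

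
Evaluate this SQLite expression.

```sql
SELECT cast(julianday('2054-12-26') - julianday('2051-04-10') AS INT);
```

20 days remain in April 2051 after the 10th (30 − 10).
Full months from May 2051 through November 2054 contribute their day counts.
Then 26 days into December 2054.
Total: 20 + 31 + 30 + 31 + 31 + 30 + 31 + 30 + 31 + 31 + 29 + 31 + 30 + 31 + 30 + 31 + 31 + 30 + 31 + 30 + 31 + 31 + 28 + 31 + 30 + 31 + 30 + 31 + 31 + 30 + 31 + 30 + 31 + 31 + 28 + 31 + 30 + 31 + 30 + 31 + 31 + 30 + 31 + 30 + 26 = 1356.

1356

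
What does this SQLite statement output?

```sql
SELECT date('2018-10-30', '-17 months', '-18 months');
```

Adding -17 months to 2018-10-30 gives 2017-05-30.
Adding -18 months to 2017-05-30 gives 2015-11-30.

2015-11-30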